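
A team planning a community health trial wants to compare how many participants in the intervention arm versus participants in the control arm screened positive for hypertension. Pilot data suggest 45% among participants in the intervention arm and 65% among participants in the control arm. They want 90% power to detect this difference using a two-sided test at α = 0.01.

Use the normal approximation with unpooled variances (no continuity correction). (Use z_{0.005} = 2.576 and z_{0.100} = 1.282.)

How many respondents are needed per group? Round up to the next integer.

n = 177 per group

n = (z_{α/2} + z_β)² · [p₁(1−p₁) + p₂(1−p₂)] / (p₁ − p₂)²
  = (2.576 + 1.282)² · (0.45·0.55 + 0.65·0.35) / (-0.20)²
  = (3.858)² · (0.2475 + 0.2275) / 0.0400
  = 14.8842 · 0.4750 / 0.0400
  = 176.75
Round up → n = 177 per group.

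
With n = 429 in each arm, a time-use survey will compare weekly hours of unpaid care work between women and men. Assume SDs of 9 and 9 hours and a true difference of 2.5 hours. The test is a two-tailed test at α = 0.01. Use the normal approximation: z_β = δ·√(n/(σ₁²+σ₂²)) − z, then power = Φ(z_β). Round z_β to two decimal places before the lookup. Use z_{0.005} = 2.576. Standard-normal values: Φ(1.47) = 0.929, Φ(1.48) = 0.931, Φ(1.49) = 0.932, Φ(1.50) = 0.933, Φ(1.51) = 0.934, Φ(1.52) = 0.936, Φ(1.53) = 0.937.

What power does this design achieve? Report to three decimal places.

z_β = δ·√(n/(σ₁²+σ₂²)) − z_{α/2}
    = 2.5 · √(429/162) − 2.576
    = 2.5 · 1.62731 − 2.576
    = 4.0683 − 2.576 = 1.4923 → 1.49
Power = Φ(1.49) = 0.932.

Power ≈ 0.932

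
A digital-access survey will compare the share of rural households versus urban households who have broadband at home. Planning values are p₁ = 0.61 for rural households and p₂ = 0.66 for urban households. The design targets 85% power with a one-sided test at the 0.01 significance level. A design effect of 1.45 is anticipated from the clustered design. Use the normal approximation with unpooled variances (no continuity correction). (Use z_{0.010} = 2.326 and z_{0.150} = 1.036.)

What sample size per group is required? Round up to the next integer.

n = 3031 per group

n = (z_α + z_β)² · [p₁(1−p₁) + p₂(1−p₂)] / (p₁ − p₂)²
  = (2.326 + 1.036)² · (0.61·0.39 + 0.66·0.34) / (-0.05)²
  = (3.362)² · (0.2379 + 0.2244) / 0.0025
  = 11.3030 · 0.4623 / 0.0025
  = 2090.16
Design effect: 1.45 × 2090.16 = 3030.73.
Round up → n = 3031 per group.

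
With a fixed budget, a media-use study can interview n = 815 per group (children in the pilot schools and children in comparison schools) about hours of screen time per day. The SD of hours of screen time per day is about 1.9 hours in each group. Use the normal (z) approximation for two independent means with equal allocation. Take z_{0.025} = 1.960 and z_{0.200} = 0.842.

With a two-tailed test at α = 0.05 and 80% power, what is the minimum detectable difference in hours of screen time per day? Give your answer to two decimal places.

Minimum detectable difference ≈ 0.26 hours

δ = (z_{α/2} + z_β) · √((σ₁²+σ₂²)/n)
  = (1.960 + 0.842) · √(7.22/815)
  = 2.802 · √0.00886
  = 2.802 · 0.0941
  = 0.2637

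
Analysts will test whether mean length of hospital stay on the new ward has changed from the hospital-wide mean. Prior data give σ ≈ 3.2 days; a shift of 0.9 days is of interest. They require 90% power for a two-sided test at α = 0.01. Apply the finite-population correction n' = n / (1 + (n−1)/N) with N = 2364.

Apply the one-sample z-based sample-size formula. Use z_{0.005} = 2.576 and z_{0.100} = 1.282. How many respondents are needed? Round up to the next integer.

n = (z_{α/2} + z_β)² · σ² / δ²
  = (2.576 + 1.282)² · 3.2² / 0.9²
  = 14.8842 · 10.24 / 0.81
  = 188.17
Finite-population correction (N = 2364): 188.17 / (1 + (188.17 − 1)/2364) = 174.36.
Round up → n = 175.

n = 175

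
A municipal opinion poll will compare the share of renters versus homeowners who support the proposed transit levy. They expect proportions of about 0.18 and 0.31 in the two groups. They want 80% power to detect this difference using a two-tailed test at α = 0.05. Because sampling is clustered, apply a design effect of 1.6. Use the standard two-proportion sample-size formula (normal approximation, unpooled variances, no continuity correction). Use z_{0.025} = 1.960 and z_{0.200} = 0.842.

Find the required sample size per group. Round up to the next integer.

n = (z_{α/2} + z_β)² · [p₁(1−p₁) + p₂(1−p₂)] / (p₁ − p₂)²
  = (1.960 + 0.842)² · (0.18·0.82 + 0.31·0.69) / (-0.13)²
  = (2.802)² · (0.1476 + 0.2139) / 0.0169
  = 7.8512 · 0.3615 / 0.0169
  = 167.94
Design effect: 1.6 × 167.94 = 268.71.
Round up → n = 269 per group.

n = 269 per group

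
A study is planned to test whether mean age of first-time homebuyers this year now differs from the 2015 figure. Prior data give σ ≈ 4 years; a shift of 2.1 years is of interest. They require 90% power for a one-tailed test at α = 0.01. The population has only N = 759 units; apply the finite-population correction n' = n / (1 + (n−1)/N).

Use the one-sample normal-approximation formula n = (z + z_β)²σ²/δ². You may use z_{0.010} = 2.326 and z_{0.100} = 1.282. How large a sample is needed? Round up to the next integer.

n = 45

n = (z_α + z_β)² · σ² / δ²
  = (2.326 + 1.282)² · 4² / 2.1²
  = 13.0177 · 16 / 4.41
  = 47.23
Finite-population correction (N = 759): 47.23 / (1 + (47.23 − 1)/759) = 44.52.
Round up → n = 45.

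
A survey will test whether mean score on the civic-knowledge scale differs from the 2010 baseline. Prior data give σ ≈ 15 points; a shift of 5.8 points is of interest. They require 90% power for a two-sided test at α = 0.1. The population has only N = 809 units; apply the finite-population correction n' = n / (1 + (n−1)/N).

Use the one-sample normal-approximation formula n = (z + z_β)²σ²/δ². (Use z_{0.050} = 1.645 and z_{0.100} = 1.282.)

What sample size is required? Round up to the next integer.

n = (z_{α/2} + z_β)² · σ² / δ²
  = (1.645 + 1.282)² · 15² / 5.8²
  = 8.5673 · 225 / 33.64
  = 57.30
Finite-population correction (N = 809): 57.30 / (1 + (57.30 − 1)/809) = 53.57.
Round up → n = 54.

n = 54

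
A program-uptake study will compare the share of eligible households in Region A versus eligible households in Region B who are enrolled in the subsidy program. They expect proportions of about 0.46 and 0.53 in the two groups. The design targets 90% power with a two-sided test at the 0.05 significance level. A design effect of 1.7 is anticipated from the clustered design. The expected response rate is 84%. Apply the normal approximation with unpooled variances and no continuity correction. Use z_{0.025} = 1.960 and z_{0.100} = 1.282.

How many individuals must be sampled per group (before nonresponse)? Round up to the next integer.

n = 2160 per group

n = (z_{α/2} + z_β)² · [p₁(1−p₁) + p₂(1−p₂)] / (p₁ − p₂)²
  = (1.960 + 1.282)² · (0.46·0.54 + 0.53·0.47) / (-0.07)²
  = (3.242)² · (0.2484 + 0.2491) / 0.0049
  = 10.5106 · 0.4975 / 0.0049
  = 1067.14
Design effect: 1.7 × 1067.14 = 1814.14.
Adjust for 84% response: 1814.14 / 0.84 = 2159.70.
Round up → n = 2160 per group.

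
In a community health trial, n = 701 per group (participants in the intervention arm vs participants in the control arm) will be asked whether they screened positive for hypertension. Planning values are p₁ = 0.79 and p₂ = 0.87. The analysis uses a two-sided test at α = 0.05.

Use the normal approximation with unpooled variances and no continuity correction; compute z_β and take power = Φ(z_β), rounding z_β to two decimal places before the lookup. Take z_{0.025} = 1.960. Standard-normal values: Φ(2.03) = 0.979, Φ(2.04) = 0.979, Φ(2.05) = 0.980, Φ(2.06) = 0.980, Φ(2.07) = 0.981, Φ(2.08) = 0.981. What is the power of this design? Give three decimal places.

z_β = |p₁−p₂|·√(n/[p₁q₁+p₂q₂]) − z_{α/2}
    = 0.08 · √(701/0.2790) − 1.960
    = 0.08 · 50.1253 − 1.960
    = 4.0100 − 1.960 = 2.0500 → 2.05
Power = Φ(2.05) = 0.980.

Power ≈ 0.980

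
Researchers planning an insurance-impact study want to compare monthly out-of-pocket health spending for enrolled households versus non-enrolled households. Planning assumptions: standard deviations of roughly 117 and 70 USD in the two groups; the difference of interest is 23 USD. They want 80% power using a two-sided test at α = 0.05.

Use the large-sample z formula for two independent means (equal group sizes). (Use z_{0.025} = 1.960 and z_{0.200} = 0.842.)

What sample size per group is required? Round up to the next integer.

n = (z_{α/2} + z_β)² · (σ₁² + σ₂²) / δ²
  = (1.960 + 0.842)² · (117² + 70² = 18589) / 23²
  = 7.8512 · 18589 / 529
  = 275.89
Round up → n = 276 per group.

n = 276 per group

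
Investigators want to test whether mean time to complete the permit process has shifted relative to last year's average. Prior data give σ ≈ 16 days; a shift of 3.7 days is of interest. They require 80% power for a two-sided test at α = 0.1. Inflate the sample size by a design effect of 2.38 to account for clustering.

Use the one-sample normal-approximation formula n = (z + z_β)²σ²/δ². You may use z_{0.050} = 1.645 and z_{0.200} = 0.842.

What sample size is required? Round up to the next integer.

n = (z_{α/2} + z_β)² · σ² / δ²
  = (1.645 + 0.842)² · 16² / 3.7²
  = 6.1852 · 256 / 13.69
  = 115.66
Design effect: 2.38 × 115.66 = 275.27.
Round up → n = 276.

n = 276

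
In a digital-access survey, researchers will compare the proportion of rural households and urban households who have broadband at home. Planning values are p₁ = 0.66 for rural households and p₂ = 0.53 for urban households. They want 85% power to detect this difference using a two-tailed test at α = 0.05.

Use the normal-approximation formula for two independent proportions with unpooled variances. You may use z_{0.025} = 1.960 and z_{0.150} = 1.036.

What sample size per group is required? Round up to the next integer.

n = (z_{α/2} + z_β)² · [p₁(1−p₁) + p₂(1−p₂)] / (p₁ − p₂)²
  = (1.960 + 1.036)² · (0.66·0.34 + 0.53·0.47) / (0.13)²
  = (2.996)² · (0.2244 + 0.2491) / 0.0169
  = 8.9760 · 0.4735 / 0.0169
  = 251.49
Round up → n = 252 per group.

n = 252 per group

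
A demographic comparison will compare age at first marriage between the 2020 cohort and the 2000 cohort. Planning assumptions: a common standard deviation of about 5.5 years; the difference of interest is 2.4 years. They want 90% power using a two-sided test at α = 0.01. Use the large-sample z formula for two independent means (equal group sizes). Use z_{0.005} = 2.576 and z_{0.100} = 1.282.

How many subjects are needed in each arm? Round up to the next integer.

n = (z_{α/2} + z_β)² · (σ₁² + σ₂²) / δ²
  = (2.576 + 1.282)² · (2·5.5² = 60.5) / 2.4²
  = 14.8842 · 60.5 / 5.76
  = 156.34
Round up → n = 157 per group.

n = 157 per group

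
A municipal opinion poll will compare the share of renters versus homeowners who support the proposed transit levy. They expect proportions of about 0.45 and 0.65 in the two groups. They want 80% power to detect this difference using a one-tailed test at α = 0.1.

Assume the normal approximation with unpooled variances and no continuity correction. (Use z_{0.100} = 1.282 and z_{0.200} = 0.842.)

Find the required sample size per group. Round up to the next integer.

n = 54 per group

n = (z_α + z_β)² · [p₁(1−p₁) + p₂(1−p₂)] / (p₁ − p₂)²
  = (1.282 + 0.842)² · (0.45·0.55 + 0.65·0.35) / (-0.20)²
  = (2.124)² · (0.2475 + 0.2275) / 0.0400
  = 4.5114 · 0.4750 / 0.0400
  = 53.57
Round up → n = 54 per group.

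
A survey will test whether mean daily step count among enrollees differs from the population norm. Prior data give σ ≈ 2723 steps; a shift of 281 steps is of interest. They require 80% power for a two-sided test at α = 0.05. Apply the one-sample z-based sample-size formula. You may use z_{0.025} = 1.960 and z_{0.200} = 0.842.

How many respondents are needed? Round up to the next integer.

n = 738

n = (z_{α/2} + z_β)² · σ² / δ²
  = (1.960 + 0.842)² · 2723² / 281²
  = 7.8512 · 7414729 / 78961
  = 737.26
Round up → n = 738.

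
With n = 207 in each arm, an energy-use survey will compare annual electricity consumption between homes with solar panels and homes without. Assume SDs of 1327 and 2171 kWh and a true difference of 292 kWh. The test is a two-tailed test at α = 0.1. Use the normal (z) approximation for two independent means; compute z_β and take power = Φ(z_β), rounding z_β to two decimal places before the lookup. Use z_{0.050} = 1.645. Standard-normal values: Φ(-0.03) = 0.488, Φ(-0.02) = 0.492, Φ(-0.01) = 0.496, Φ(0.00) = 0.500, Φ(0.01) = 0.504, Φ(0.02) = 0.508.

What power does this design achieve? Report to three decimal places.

Power ≈ 0.504

z_β = δ·√(n/(σ₁²+σ₂²)) − z_{α/2}
    = 292 · √(207/6474170) − 1.645
    = 292 · 0.00565 − 1.645
    = 1.6511 − 1.645 = 0.0061 → 0.01
Power = Φ(0.01) = 0.504.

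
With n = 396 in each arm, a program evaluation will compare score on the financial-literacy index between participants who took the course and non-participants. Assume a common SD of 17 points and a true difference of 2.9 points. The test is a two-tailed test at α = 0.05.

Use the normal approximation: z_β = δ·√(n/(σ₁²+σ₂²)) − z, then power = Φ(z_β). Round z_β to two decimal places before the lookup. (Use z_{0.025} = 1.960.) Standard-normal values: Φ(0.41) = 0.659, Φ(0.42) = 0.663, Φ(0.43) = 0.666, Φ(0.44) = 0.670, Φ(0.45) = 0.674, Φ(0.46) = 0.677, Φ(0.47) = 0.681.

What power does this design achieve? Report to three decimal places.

Power ≈ 0.670

z_β = δ·√(n/(σ₁²+σ₂²)) − z_{α/2}
    = 2.9 · √(396/578) − 1.960
    = 2.9 · 0.82772 − 1.960
    = 2.4004 − 1.960 = 0.4404 → 0.44
Power = Φ(0.44) = 0.670.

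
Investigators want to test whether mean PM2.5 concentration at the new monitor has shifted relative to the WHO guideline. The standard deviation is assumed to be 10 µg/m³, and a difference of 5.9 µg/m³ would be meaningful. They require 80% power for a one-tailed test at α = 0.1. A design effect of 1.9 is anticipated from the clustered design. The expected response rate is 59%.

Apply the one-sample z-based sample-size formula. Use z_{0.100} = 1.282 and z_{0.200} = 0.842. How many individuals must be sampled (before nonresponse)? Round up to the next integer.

n = 42

n = (z_α + z_β)² · σ² / δ²
  = (1.282 + 0.842)² · 10² / 5.9²
  = 4.5114 · 100 / 34.81
  = 12.96
Design effect: 1.9 × 12.96 = 24.62.
Adjust for 59% response: 24.62 / 0.59 = 41.74.
Round up → n = 42.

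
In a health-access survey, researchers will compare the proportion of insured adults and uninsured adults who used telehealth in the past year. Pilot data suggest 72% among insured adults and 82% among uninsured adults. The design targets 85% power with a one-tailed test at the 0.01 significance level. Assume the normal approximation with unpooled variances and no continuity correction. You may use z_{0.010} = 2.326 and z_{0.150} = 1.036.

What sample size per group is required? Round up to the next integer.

n = (z_α + z_β)² · [p₁(1−p₁) + p₂(1−p₂)] / (p₁ − p₂)²
  = (2.326 + 1.036)² · (0.72·0.28 + 0.82·0.18) / (-0.10)²
  = (3.362)² · (0.2016 + 0.1476) / 0.0100
  = 11.3030 · 0.3492 / 0.0100
  = 394.70
Round up → n = 395 per group.

n = 395 per group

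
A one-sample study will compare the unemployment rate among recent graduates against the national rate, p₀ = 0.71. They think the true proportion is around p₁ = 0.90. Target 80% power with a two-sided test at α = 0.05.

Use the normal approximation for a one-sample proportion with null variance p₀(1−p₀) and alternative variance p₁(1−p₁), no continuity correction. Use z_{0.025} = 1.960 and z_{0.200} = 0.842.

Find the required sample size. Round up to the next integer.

n = 37

n = [z_{α/2}·√(p₀q₀) + z_β·√(p₁q₁)]² / (p₁ − p₀)²
  = [1.960·√(0.71·0.29) + 0.842·√(0.90·0.10)]² / (0.19)²
  = [1.960·0.4538 + 0.842·0.3000]² / 0.0361
  = [1.1420]² / 0.0361
  = 36.12
Round up → n = 37.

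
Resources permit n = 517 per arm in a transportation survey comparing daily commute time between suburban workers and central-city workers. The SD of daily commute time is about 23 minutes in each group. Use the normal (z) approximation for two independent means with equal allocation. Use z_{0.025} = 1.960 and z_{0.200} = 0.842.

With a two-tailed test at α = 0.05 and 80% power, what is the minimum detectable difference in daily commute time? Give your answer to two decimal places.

Minimum detectable difference ≈ 4.01 minutes

δ = (z_{α/2} + z_β) · √((σ₁²+σ₂²)/n)
  = (1.960 + 0.842) · √(1058/517)
  = 2.802 · √2.0464
  = 2.802 · 1.4305
  = 4.0084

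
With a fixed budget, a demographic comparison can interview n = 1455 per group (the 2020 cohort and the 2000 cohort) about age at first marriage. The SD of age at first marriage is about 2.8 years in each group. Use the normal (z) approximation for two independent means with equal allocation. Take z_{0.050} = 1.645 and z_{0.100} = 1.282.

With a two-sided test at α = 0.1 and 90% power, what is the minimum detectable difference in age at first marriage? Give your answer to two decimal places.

Minimum detectable difference ≈ 0.30 years

δ = (z_{α/2} + z_β) · √((σ₁²+σ₂²)/n)
  = (1.645 + 1.282) · √(15.68/1455)
  = 2.927 · √0.01078
  = 2.927 · 0.1038
  = 0.3039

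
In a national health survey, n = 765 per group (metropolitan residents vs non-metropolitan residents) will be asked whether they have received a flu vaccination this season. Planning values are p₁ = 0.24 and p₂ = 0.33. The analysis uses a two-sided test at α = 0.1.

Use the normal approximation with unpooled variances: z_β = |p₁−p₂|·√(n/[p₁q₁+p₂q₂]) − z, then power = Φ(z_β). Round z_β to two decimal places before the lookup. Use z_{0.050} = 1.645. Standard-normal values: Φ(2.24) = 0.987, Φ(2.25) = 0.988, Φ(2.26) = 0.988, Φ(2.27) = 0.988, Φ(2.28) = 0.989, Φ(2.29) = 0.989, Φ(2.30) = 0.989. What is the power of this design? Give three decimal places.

z_β = |p₁−p₂|·√(n/[p₁q₁+p₂q₂]) − z_{α/2}
    = 0.09 · √(765/0.4035) − 1.645
    = 0.09 · 43.5421 − 1.645
    = 3.9188 − 1.645 = 2.2738 → 2.27
Power = Φ(2.27) = 0.988.

Power ≈ 0.988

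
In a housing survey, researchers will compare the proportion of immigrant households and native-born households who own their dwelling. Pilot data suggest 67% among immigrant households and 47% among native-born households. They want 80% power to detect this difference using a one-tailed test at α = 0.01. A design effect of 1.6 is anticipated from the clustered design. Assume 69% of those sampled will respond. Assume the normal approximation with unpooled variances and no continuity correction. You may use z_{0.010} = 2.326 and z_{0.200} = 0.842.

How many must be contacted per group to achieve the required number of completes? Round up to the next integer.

n = 274 per group

n = (z_α + z_β)² · [p₁(1−p₁) + p₂(1−p₂)] / (p₁ − p₂)²
  = (2.326 + 0.842)² · (0.67·0.33 + 0.47·0.53) / (0.20)²
  = (3.168)² · (0.2211 + 0.2491) / 0.0400
  = 10.0362 · 0.4702 / 0.0400
  = 117.98
Design effect: 1.6 × 117.98 = 188.76.
Adjust for 69% response: 188.76 / 0.69 = 273.57.
Round up → n = 274 per group.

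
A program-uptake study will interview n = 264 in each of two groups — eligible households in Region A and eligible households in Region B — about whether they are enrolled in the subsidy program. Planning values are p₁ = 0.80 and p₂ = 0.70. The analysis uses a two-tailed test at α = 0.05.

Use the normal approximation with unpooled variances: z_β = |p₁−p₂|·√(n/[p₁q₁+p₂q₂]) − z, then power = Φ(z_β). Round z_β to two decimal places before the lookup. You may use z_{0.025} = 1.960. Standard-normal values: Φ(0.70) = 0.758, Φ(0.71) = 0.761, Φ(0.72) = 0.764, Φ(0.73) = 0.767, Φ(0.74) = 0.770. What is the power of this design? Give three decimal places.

z_β = |p₁−p₂|·√(n/[p₁q₁+p₂q₂]) − z_{α/2}
    = 0.10 · √(264/0.3700) − 1.960
    = 0.10 · 26.7117 − 1.960
    = 2.6712 − 1.960 = 0.7112 → 0.71
Power = Φ(0.71) = 0.761.

Power ≈ 0.761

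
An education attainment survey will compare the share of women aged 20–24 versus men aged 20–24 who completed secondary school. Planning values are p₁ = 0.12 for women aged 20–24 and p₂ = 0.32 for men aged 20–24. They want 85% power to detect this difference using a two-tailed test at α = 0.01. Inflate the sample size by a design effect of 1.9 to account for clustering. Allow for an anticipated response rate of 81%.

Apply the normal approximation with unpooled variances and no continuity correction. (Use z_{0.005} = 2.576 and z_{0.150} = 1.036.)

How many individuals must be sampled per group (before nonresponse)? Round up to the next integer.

n = (z_{α/2} + z_β)² · [p₁(1−p₁) + p₂(1−p₂)] / (p₁ − p₂)²
  = (2.576 + 1.036)² · (0.12·0.88 + 0.32·0.68) / (-0.20)²
  = (3.612)² · (0.1056 + 0.2176) / 0.0400
  = 13.0465 · 0.3232 / 0.0400
  = 105.42
Design effect: 1.9 × 105.42 = 200.29.
Adjust for 81% response: 200.29 / 0.81 = 247.27.
Round up → n = 248 per group.

n = 248 per group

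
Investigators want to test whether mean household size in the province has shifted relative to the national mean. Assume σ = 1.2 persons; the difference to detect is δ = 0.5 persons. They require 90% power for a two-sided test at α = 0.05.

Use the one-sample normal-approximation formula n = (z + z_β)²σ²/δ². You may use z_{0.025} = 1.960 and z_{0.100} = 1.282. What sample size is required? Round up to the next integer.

n = 61

n = (z_{α/2} + z_β)² · σ² / δ²
  = (1.960 + 1.282)² · 1.2² / 0.5²
  = 10.5106 · 1.44 / 0.25
  = 60.54
Round up → n = 61.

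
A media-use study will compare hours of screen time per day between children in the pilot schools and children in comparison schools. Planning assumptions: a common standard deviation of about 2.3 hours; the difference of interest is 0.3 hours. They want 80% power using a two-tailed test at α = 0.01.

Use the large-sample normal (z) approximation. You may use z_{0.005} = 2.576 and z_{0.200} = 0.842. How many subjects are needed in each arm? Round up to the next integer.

n = 1374 per group

n = (z_{α/2} + z_β)² · (σ₁² + σ₂²) / δ²
  = (2.576 + 0.842)² · (2·2.3² = 10.58) / 0.3²
  = 11.6827 · 10.58 / 0.09
  = 1373.37
Round up → n = 1374 per group.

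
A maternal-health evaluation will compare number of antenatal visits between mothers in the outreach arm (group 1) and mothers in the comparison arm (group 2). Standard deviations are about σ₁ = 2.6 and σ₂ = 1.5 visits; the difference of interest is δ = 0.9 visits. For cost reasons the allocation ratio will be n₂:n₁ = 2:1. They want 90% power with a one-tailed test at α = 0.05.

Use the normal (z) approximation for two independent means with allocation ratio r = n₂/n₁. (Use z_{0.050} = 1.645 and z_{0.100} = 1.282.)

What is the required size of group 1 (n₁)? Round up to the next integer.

n₁ = 84

n₁ = (z_α + z_β)² · (σ₁² + σ₂²/r) / δ²
   = (1.645 + 1.282)² · (2.6² + 1.5²/2) / 0.9²
   = 8.5673 · (6.76 + 1.125) / 0.81
   = 8.5673 · 7.885 / 0.81
   = 83.40
Round up → n₁ = 84; n₂ = r·n₁ = 2 × 84 = 168.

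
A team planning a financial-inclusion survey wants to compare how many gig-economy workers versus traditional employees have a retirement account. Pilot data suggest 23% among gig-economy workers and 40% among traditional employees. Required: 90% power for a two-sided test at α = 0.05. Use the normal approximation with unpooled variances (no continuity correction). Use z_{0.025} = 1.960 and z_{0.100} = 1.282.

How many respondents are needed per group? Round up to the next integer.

n = 152 per group

n = (z_{α/2} + z_β)² · [p₁(1−p₁) + p₂(1−p₂)] / (p₁ − p₂)²
  = (1.960 + 1.282)² · (0.23·0.77 + 0.40·0.60) / (-0.17)²
  = (3.242)² · (0.1771 + 0.2400) / 0.0289
  = 10.5106 · 0.4171 / 0.0289
  = 151.69
Round up → n = 152 per group.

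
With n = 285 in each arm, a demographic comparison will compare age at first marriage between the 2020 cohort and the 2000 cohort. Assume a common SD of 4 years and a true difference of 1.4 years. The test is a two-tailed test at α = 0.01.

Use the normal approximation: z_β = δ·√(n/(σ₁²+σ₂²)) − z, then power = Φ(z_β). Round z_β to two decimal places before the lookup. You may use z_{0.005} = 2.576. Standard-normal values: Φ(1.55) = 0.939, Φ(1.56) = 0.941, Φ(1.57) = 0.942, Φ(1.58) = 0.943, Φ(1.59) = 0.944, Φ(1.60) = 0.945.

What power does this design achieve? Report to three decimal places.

Power ≈ 0.945

z_β = δ·√(n/(σ₁²+σ₂²)) − z_{α/2}
    = 1.4 · √(285/32) − 2.576
    = 1.4 · 2.98433 − 2.576
    = 4.1781 − 2.576 = 1.6021 → 1.60
Power = Φ(1.60) = 0.945.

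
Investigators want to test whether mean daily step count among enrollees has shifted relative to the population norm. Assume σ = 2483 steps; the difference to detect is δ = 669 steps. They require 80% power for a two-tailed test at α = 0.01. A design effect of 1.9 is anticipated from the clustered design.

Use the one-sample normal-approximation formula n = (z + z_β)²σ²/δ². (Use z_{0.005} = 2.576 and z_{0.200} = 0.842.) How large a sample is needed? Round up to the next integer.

n = (z_{α/2} + z_β)² · σ² / δ²
  = (2.576 + 0.842)² · 2483² / 669²
  = 11.6827 · 6165289 / 447561
  = 160.93
Design effect: 1.9 × 160.93 = 305.77.
Round up → n = 306.

n = 306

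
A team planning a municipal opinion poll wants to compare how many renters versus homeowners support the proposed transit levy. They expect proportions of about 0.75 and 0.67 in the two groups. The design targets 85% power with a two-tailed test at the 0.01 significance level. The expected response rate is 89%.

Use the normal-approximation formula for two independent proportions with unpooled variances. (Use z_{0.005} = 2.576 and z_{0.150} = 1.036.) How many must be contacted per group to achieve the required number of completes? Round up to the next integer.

n = 936 per group

n = (z_{α/2} + z_β)² · [p₁(1−p₁) + p₂(1−p₂)] / (p₁ − p₂)²
  = (2.576 + 1.036)² · (0.75·0.25 + 0.67·0.33) / (0.08)²
  = (3.612)² · (0.1875 + 0.2211) / 0.0064
  = 13.0465 · 0.4086 / 0.0064
  = 832.94
Adjust for 89% response: 832.94 / 0.89 = 935.89.
Round up → n = 936 per group.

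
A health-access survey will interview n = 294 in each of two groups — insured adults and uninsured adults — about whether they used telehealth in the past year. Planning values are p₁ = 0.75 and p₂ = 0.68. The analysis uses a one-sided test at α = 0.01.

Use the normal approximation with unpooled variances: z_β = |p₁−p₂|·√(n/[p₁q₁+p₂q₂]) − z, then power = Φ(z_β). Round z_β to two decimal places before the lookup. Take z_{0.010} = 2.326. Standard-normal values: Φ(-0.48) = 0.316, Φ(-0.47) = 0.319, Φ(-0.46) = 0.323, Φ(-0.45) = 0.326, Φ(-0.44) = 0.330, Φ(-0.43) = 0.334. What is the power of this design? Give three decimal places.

Power ≈ 0.330

z_β = |p₁−p₂|·√(n/[p₁q₁+p₂q₂]) − z_α
    = 0.07 · √(294/0.4051) − 2.326
    = 0.07 · 26.9397 − 2.326
    = 1.8858 − 2.326 = -0.4402 → -0.44
Power = Φ(-0.44) = 0.330.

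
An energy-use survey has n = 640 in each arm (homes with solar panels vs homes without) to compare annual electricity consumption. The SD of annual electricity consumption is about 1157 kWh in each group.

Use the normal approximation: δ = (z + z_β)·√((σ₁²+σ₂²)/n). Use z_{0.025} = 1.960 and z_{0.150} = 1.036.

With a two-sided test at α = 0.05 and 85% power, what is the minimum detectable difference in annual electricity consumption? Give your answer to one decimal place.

δ = (z_{α/2} + z_β) · √((σ₁²+σ₂²)/n)
  = (1.960 + 1.036) · √(2677298/640)
  = 2.996 · √4183.3
  = 2.996 · 64.6783
  = 193.7761

Minimum detectable difference ≈ 193.8 kWh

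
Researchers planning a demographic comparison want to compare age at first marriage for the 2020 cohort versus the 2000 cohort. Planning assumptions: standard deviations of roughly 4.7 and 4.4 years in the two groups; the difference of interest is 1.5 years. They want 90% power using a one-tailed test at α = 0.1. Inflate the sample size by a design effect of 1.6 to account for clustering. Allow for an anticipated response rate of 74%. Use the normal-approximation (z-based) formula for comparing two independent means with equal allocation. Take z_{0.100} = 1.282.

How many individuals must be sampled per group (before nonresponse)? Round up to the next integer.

n = (z_α + z_β)² · (σ₁² + σ₂²) / δ²
  = (1.282 + 1.282)² · (4.7² + 4.4² = 41.45) / 1.5²
  = 6.5741 · 41.45 / 2.25
  = 121.11
Design effect: 1.6 × 121.11 = 193.78.
Adjust for 74% response: 193.78 / 0.74 = 261.86.
Round up → n = 262 per group.

n = 262 per group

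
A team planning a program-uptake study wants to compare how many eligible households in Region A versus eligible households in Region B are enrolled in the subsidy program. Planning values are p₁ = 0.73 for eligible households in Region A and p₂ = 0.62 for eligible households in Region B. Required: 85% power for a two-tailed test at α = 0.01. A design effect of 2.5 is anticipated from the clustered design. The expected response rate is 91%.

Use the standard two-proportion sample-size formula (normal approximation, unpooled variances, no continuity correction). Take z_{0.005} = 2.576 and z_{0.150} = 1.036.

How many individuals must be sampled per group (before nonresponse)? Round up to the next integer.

n = (z_{α/2} + z_β)² · [p₁(1−p₁) + p₂(1−p₂)] / (p₁ − p₂)²
  = (2.576 + 1.036)² · (0.73·0.27 + 0.62·0.38) / (0.11)²
  = (3.612)² · (0.1971 + 0.2356) / 0.0121
  = 13.0465 · 0.4327 / 0.0121
  = 466.55
Design effect: 2.5 × 466.55 = 1166.37.
Adjust for 91% response: 1166.37 / 0.91 = 1281.73.
Round up → n = 1282 per group.

n = 1282 per group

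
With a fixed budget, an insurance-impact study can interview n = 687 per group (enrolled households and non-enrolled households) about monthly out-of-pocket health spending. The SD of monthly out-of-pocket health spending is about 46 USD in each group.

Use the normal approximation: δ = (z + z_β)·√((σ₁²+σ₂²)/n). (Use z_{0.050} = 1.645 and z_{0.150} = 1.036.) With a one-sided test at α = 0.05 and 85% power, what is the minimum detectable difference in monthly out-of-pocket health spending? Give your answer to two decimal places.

Minimum detectable difference ≈ 6.65 USD

δ = (z_α + z_β) · √((σ₁²+σ₂²)/n)
  = (1.645 + 1.036) · √(4232/687)
  = 2.681 · √6.1601
  = 2.681 · 2.4820
  = 6.6541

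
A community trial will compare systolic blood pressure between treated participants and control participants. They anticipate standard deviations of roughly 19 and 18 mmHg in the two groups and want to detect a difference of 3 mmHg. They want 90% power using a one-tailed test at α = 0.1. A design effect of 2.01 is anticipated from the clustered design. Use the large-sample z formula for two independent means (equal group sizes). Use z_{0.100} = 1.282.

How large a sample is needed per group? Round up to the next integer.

n = (z_α + z_β)² · (σ₁² + σ₂²) / δ²
  = (1.282 + 1.282)² · (19² + 18² = 685) / 3²
  = 6.5741 · 685 / 9
  = 500.36
Design effect: 2.01 × 500.36 = 1005.73.
Round up → n = 1006 per group.

n = 1006 per group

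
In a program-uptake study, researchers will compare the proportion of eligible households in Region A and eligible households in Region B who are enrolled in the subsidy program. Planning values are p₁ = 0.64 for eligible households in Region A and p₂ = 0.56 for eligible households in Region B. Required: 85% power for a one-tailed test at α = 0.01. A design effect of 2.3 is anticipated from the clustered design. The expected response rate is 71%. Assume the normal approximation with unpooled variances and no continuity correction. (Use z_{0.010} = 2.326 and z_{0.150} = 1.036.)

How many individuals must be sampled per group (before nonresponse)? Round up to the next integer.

n = (z_α + z_β)² · [p₁(1−p₁) + p₂(1−p₂)] / (p₁ − p₂)²
  = (2.326 + 1.036)² · (0.64·0.36 + 0.56·0.44) / (0.08)²
  = (3.362)² · (0.2304 + 0.2464) / 0.0064
  = 11.3030 · 0.4768 / 0.0064
  = 842.08
Design effect: 2.3 × 842.08 = 1936.78.
Adjust for 71% response: 1936.78 / 0.71 = 2727.85.
Round up → n = 2728 per group.

n = 2728 per group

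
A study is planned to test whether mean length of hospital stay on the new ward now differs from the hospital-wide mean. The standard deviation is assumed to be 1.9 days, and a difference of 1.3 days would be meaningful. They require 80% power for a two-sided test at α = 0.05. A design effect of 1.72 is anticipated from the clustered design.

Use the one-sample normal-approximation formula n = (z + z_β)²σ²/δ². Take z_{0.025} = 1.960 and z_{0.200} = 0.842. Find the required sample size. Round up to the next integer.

n = 29

n = (z_{α/2} + z_β)² · σ² / δ²
  = (1.960 + 0.842)² · 1.9² / 1.3²
  = 7.8512 · 3.61 / 1.69
  = 16.77
Design effect: 1.72 × 16.77 = 28.85.
Round up → n = 29.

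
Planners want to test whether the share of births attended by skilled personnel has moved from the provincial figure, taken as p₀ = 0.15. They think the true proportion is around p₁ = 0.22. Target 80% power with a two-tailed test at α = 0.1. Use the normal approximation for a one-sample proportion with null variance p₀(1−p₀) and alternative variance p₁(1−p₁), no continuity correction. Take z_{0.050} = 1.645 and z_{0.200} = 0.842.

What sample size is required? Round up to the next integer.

n = [z_{α/2}·√(p₀q₀) + z_β·√(p₁q₁)]² / (p₁ − p₀)²
  = [1.645·√(0.15·0.85) + 0.842·√(0.22·0.78)]² / (0.07)²
  = [1.645·0.3571 + 0.842·0.4142]² / 0.0049
  = [0.9362]² / 0.0049
  = 178.86
Round up → n = 179.

n = 179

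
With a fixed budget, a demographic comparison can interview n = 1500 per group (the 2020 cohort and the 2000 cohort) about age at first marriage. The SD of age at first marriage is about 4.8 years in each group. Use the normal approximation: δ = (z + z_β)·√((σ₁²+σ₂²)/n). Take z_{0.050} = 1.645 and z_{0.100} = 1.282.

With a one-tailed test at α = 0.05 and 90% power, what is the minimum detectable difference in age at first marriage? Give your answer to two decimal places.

Minimum detectable difference ≈ 0.51 years

δ = (z_α + z_β) · √((σ₁²+σ₂²)/n)
  = (1.645 + 1.282) · √(46.08/1500)
  = 2.927 · √0.03072
  = 2.927 · 0.1753
  = 0.5130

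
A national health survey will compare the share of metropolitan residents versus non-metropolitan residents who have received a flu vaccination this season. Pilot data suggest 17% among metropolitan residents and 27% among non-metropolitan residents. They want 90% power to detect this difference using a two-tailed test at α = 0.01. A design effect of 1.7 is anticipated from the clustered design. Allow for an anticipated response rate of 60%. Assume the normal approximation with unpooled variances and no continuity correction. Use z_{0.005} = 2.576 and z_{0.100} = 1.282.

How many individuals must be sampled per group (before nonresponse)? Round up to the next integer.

n = (z_{α/2} + z_β)² · [p₁(1−p₁) + p₂(1−p₂)] / (p₁ − p₂)²
  = (2.576 + 1.282)² · (0.17·0.83 + 0.27·0.73) / (-0.10)²
  = (3.858)² · (0.1411 + 0.1971) / 0.0100
  = 14.8842 · 0.3382 / 0.0100
  = 503.38
Design effect: 1.7 × 503.38 = 855.75.
Adjust for 60% response: 855.75 / 0.60 = 1426.25.
Round up → n = 1427 per group.

n = 1427 per group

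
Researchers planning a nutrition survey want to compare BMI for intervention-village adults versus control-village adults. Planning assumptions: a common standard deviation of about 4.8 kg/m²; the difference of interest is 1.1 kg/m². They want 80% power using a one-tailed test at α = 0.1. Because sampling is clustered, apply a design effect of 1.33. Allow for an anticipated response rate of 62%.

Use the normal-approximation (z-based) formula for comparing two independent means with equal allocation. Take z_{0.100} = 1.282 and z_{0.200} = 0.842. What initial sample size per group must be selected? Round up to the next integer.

n = (z_α + z_β)² · (σ₁² + σ₂²) / δ²
  = (1.282 + 0.842)² · (2·4.8² = 46.08) / 1.1²
  = 4.5114 · 46.08 / 1.21
  = 171.81
Design effect: 1.33 × 171.81 = 228.50.
Adjust for 62% response: 228.50 / 0.62 = 368.55.
Round up → n = 369 per group.

n = 369 per group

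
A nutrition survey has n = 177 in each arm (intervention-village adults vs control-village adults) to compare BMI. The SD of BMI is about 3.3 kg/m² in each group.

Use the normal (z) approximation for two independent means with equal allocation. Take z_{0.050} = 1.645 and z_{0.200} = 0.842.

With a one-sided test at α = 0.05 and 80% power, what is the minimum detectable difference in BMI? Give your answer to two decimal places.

δ = (z_α + z_β) · √((σ₁²+σ₂²)/n)
  = (1.645 + 0.842) · √(21.78/177)
  = 2.487 · √0.12305
  = 2.487 · 0.3508
  = 0.8724

Minimum detectable difference ≈ 0.87 kg/m²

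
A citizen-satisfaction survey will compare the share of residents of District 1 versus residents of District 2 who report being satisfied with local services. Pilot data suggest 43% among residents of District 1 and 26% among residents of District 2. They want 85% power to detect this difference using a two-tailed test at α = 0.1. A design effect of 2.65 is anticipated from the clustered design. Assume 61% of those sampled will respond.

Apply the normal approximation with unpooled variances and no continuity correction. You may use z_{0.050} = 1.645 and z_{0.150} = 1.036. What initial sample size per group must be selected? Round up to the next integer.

n = (z_{α/2} + z_β)² · [p₁(1−p₁) + p₂(1−p₂)] / (p₁ − p₂)²
  = (1.645 + 1.036)² · (0.43·0.57 + 0.26·0.74) / (0.17)²
  = (2.681)² · (0.2451 + 0.1924) / 0.0289
  = 7.1878 · 0.4375 / 0.0289
  = 108.81
Design effect: 2.65 × 108.81 = 288.35.
Adjust for 61% response: 288.35 / 0.61 = 472.70.
Round up → n = 473 per group.

n = 473 per group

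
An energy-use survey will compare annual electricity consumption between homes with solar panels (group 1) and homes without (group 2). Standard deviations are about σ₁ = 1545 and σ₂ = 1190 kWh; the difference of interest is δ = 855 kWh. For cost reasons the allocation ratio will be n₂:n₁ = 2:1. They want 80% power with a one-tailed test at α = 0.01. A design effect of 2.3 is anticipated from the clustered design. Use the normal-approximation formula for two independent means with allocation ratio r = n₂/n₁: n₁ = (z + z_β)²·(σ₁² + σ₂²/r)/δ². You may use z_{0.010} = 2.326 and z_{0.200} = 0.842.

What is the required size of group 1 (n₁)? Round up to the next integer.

n₁ = (z_α + z_β)² · (σ₁² + σ₂²/r) / δ²
   = (2.326 + 0.842)² · (1545² + 1190²/2) / 855²
   = 10.0362 · (2387025 + 708050) / 731025
   = 10.0362 · 3095075 / 731025
   = 42.49
Design effect: 2.3 × 42.49 = 97.73.
Round up → n₁ = 98; n₂ = r·n₁ = 2 × 98 = 196.

n₁ = 98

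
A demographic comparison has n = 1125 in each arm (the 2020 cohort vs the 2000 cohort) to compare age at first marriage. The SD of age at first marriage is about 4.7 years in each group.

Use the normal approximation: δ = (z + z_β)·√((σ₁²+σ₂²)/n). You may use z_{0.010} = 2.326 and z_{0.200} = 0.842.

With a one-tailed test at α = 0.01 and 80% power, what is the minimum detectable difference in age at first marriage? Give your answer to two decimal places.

Minimum detectable difference ≈ 0.63 years

δ = (z_α + z_β) · √((σ₁²+σ₂²)/n)
  = (2.326 + 0.842) · √(44.18/1125)
  = 3.168 · √0.03927
  = 3.168 · 0.1982
  = 0.6278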